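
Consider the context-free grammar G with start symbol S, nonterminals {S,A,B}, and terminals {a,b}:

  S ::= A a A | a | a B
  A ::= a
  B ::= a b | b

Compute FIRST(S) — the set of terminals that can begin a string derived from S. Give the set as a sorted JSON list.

FIRST sets, iterate to fixpoint:
pass 1:
  A via A→a: +{a}
  B via B→a b: +{a}
  B via B→b: +{b}
  S via S→A a A: +{a}
  S: {a}  A: {a}  B: {a,b}
pass 2: (no change)
  S: {a}  A: {a}  B: {a,b}

FIRST(S) = ["a"]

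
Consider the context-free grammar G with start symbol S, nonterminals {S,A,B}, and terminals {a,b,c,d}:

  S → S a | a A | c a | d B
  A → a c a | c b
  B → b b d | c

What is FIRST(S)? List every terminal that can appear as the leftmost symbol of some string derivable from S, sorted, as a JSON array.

FIRST sets, iterate to fixpoint:
[1]
  A via A→a c a: +{a}
  A via A→c b: +{c}
  B via B→b b d: +{b}
  B via B→c: +{c}
  S via S→a A: +{a}
  S via S→c a: +{c}
  S via S→d B: +{d}
  FIRST(S)={a,c,d}  FIRST(A)={a,c}  FIRST(B)={b,c}
[2] (no change)
  FIRST(S)={a,c,d}  FIRST(A)={a,c}  FIRST(B)={b,c}

FIRST(S) = ["a", "c", "d"]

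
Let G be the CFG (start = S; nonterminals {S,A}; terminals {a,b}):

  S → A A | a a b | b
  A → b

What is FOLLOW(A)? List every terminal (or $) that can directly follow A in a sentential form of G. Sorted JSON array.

FIRST sets, iterate to fixpoint:
pass 1:
  A via A→b: +{b}
  S via S→A A: +{b}
  S via S→a a b: +{a}
  FIRST[S]={a,b}  FIRST[A]={b}
pass 2: (no change)
  FIRST[S]={a,b}  FIRST[A]={b}

FOLLOW sets:
seed FOLLOW(S) with $
[1]
  S→A A: FOLLOW(A) ⊇ FIRST(A) = {b}; new: +{b}
  S→A A: FOLLOW(A) ⊇ FOLLOW(S) ⊇ {$}; new: +{$}
  FOLLOW[S]={$}  FOLLOW[A]={$,b}
[2] done
  FOLLOW[S]={$}  FOLLOW[A]={$,b}

FOLLOW(A) = ["$", "b"]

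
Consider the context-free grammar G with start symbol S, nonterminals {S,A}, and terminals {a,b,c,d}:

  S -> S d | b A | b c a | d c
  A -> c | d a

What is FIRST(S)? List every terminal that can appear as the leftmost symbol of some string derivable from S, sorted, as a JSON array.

FIRST iteration:
round 1:
  A via A→c: +{c}
  A via A→d a: +{d}
  S via S→b A: +{b}
  S via S→d c: +{d}
  FIRST[S]={b,d}  FIRST[A]={c,d}
round 2: done
  FIRST[S]={b,d}  FIRST[A]={c,d}

FIRST(S) = ["b", "d"]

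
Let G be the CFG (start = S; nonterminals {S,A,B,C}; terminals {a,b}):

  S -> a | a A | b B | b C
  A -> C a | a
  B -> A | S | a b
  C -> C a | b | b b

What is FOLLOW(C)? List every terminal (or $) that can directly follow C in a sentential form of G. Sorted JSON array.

FIRST iteration:
pass 1:
  A via A→a: +{a}
  B via B→A: +{a}
  C via C→b: +{b}
  S via S→a: +{a}
  S via S→b B: +{b}
  FIRST[S]={a,b}  FIRST[A]={a}  FIRST[B]={a}  FIRST[C]={b}
pass 2:
  A via A→C a: +{b}
  B via B→A: +{b}
  FIRST[S]={a,b}  FIRST[A]={a,b}  FIRST[B]={a,b}  FIRST[C]={b}
pass 3: (no change)
  FIRST[S]={a,b}  FIRST[A]={a,b}  FIRST[B]={a,b}  FIRST[C]={b}

FOLLOW iteration:
FOLLOW(S) := {$}
[1]
  A→C a: FOLLOW(C) ⊇ FIRST(a) = {a}; new: +{a}
  S→a A: FOLLOW(A) ⊇ FOLLOW(S) ⊇ {$}; new: +{$}
  S→b B: FOLLOW(B) ⊇ FOLLOW(S) ⊇ {$}; new: +{$}
  S→b C: FOLLOW(C) ⊇ FOLLOW(S) ⊇ {$}; new: +{$}
  FOLLOW(S)={$}  FOLLOW(A)={$}  FOLLOW(B)={$}  FOLLOW(C)={$,a}
[2] done
  FOLLOW(S)={$}  FOLLOW(A)={$}  FOLLOW(B)={$}  FOLLOW(C)={$,a}

FOLLOW(C) = ["$", "a"]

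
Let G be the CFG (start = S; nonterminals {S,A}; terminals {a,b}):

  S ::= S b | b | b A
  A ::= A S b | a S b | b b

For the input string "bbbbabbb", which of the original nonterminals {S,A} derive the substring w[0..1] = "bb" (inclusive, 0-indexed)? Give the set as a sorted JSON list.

Convert to CNF:
  S -> S T0 | T0 A | b
  A -> A X2 | T0 T0 | T1 X3
  T0 -> b
  T1 -> a
  X2 -> S T0
  X3 -> S T0

CYK table (by increasing span) (cells [i..j] with 0 ≤ i ≤ j ≤ 1 only):
  T[0,0] 'b' = {S,T0}  orig:{S}
  T[1,1] 'b' = {S,T0}  orig:{S}
  T[0,1] 'bb' = {A,S,X2,X3}  orig:{A,S}

Original NTs in T[0,1] deriving "bb": ["A", "S"]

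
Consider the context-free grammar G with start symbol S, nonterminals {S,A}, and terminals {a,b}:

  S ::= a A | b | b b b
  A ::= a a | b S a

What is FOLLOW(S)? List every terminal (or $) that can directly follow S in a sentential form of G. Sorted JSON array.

FIRST sets, iterate to fixpoint:
[1]
  A via A→a a: +{a}
  A via A→b S a: +{b}
  S via S→a A: +{a}
  S via S→b: +{b}
  FIRST[S]={a,b}  FIRST[A]={a,b}
[2] (stable)
  FIRST[S]={a,b}  FIRST[A]={a,b}

FOLLOW sets:
FOLLOW(S) := {$}
round 1:
  A→b S a: FOLLOW(S) ⊇ FIRST(a) = {a}; new: +{a}
  S→a A: FOLLOW(A) ⊇ FOLLOW(S) ⊇ {$,a}; new: +{$,a}
  FOLLOW(S)={$,a}  FOLLOW(A)={$,a}
round 2: (stable)
  FOLLOW(S)={$,a}  FOLLOW(A)={$,a}

FOLLOW(S) = ["$", "a"]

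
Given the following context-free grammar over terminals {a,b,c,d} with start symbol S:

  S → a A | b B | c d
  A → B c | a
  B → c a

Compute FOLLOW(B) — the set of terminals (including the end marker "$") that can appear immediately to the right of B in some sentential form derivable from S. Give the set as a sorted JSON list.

Compute FIRST by fixpoint:
iter 1:
  A via A→a: +{a}
  B via B→c a: +{c}
  S via S→a A: +{a}
  S via S→b B: +{b}
  S via S→c d: +{c}
  S: {a,b,c}  A: {a}  B: {c}
iter 2:
  A via A→B c: +{c}
  S: {a,b,c}  A: {a,c}  B: {c}
iter 3: done
  S: {a,b,c}  A: {a,c}  B: {c}

Compute FOLLOW by fixpoint:
FOLLOW(S) := {$}
[1]
  A→B c: FOLLOW(B) ⊇ FIRST(c) = {c}; new: +{c}
  S→a A: FOLLOW(A) ⊇ FOLLOW(S) ⊇ {$}; new: +{$}
  S→b B: FOLLOW(B) ⊇ FOLLOW(S) ⊇ {$}; new: +{$}
  FOLLOW[S]={$}  FOLLOW[A]={$}  FOLLOW[B]={$,c}
[2] done
  FOLLOW[S]={$}  FOLLOW[A]={$}  FOLLOW[B]={$,c}

FOLLOW(B) = ["$", "c"]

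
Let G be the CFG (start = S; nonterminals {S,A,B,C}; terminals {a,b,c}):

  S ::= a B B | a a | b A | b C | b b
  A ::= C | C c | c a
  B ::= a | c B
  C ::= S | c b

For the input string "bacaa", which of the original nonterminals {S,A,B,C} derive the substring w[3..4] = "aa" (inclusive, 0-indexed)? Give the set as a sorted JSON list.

CNF form of G:
  S -> T1 T1 | T1 X5 | T2 A | T2 C | T2 T2
  A -> C T0 | T0 T1 | T0 T2 | T1 T1 | T1 X3 | T2 A | T2 C | T2 T2
  B -> T0 B | a
  C -> T0 T2 | T1 T1 | T1 X4 | T2 A | T2 C | T2 T2
  T0 -> c
  T1 -> a
  T2 -> b
  X3 -> B B
  X4 -> B B
  X5 -> B B

Fill CYK table bottom-up — only the sub-triangle for w[3..4]:
  [3..3]={B,T1}  "a"  orig:{B}
  [4..4]={B,T1}  "a"  orig:{B}
  [3..4]={A,C,S,X3,X4,X5}  "aa"  orig:{A,C,S}

Original NTs in T[3,4] deriving "aa": ["A", "C", "S"]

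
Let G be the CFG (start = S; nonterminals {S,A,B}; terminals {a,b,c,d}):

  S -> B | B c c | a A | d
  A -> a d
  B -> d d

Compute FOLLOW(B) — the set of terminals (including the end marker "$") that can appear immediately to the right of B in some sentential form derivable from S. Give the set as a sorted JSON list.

Compute FIRST by fixpoint:
pass 1:
  A via A→a d: +{a}
  B via B→d d: +{d}
  S via S→B: +{d}
  S via S→a A: +{a}
  FIRST(S)={a,d}  FIRST(A)={a}  FIRST(B)={d}
pass 2: (stable)
  FIRST(S)={a,d}  FIRST(A)={a}  FIRST(B)={d}

FOLLOW iteration:
FOLLOW(S) := {$}
round 1:
  S→B: FOLLOW(B) ⊇ FOLLOW(S) ⊇ {$}; new: +{$}
  S→B c c: FOLLOW(B) ⊇ FIRST(c) = {c}; new: +{c}
  S→a A: FOLLOW(A) ⊇ FOLLOW(S) ⊇ {$}; new: +{$}
  FOLLOW(S)={$}  FOLLOW(A)={$}  FOLLOW(B)={$,c}
round 2: — fixpoint
  FOLLOW(S)={$}  FOLLOW(A)={$}  FOLLOW(B)={$,c}

FOLLOW(B) = ["$", "c"]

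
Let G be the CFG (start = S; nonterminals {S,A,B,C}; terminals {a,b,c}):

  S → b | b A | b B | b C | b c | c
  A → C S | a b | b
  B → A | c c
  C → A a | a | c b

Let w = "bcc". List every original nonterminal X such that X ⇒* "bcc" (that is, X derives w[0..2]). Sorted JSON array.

CNF form of G:
  S -> T1 A | T1 B | T1 C | T1 T2 | b | c
  A -> C S | T0 T1 | b
  B -> C S | T0 T1 | T2 T2 | b
  C -> A T0 | T2 T1 | a
  T0 -> a
  T1 -> b
  T2 -> c

Fill CYK table bottom-up, restricted to cells inside w[0..2]:
  cell(0,0) b: {A,B,S,T1}  orig:{A,B,S}
  cell(1,1) c: {S,T2}  orig:{S}
  cell(2,2) c: {S,T2}  orig:{S}
  cell(0,1) bc: {S}
  cell(1,2) cc: {B}
  cell(0,2) bcc: {S}

Original NTs in T[0,2] deriving "bcc": ["S"]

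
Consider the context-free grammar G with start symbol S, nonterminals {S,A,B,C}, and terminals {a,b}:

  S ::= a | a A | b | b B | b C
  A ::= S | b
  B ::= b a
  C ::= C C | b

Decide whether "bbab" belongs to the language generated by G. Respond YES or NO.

Convert to CNF:
  S -> T0 A | T1 B | T1 C | a | b
  A -> T0 A | T1 B | T1 C | a | b
  B -> T1 T0
  C -> C C | b
  T0 -> a
  T1 -> b

CYK fill:
  cell(0,0) b: {A,C,S,T1}  orig:{A,C,S}
  cell(1,1) b: {A,C,S,T1}  orig:{A,C,S}
  cell(2,2) a: {A,S,T0}  orig:{A,S}
  cell(3,3) b: {A,C,S,T1}  orig:{A,C,S}
  cell(0,1) bb: {A,C,S}
  cell(1,2) ba: {B}
  cell(2,3) ab: {A,S}
  cell(0,2) bba: {A,S}
  cell(1,3) bab: ∅
  cell(0,3) bbab: ∅

S ∉ T[0,3] ⇒ NO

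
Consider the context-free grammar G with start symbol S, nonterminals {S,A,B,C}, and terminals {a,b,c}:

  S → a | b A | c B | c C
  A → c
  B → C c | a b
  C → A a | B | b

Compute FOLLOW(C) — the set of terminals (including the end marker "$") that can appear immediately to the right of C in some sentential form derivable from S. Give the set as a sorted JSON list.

Compute FIRST by fixpoint:
iter 1:
  A via A→c: +{c}
  B via B→a b: +{a}
  C via C→A a: +{c}
  C via C→B: +{a}
  C via C→b: +{b}
  S via S→a: +{a}
  S via S→b A: +{b}
  S via S→c B: +{c}
  FIRST[S]={a,b,c}  FIRST[A]={c}  FIRST[B]={a}  FIRST[C]={a,b,c}
iter 2:
  B via B→C c: +{b,c}
  FIRST[S]={a,b,c}  FIRST[A]={c}  FIRST[B]={a,b,c}  FIRST[C]={a,b,c}
iter 3: done
  FIRST[S]={a,b,c}  FIRST[A]={c}  FIRST[B]={a,b,c}  FIRST[C]={a,b,c}

Compute FOLLOW by fixpoint:
FOLLOW(S) := {$}
iter 1:
  B→C c: FOLLOW(C) ⊇ FIRST(c) = {c}; new: +{c}
  C→A a: FOLLOW(A) ⊇ FIRST(a) = {a}; new: +{a}
  C→B: FOLLOW(B) ⊇ FOLLOW(C) ⊇ {c}; new: +{c}
  S→b A: FOLLOW(A) ⊇ FOLLOW(S) ⊇ {$}; new: +{$}
  S→c B: FOLLOW(B) ⊇ FOLLOW(S) ⊇ {$}; new: +{$}
  S→c C: FOLLOW(C) ⊇ FOLLOW(S) ⊇ {$}; new: +{$}
  S: {$}  A: {$,a}  B: {$,c}  C: {$,c}
iter 2: (no change)
  S: {$}  A: {$,a}  B: {$,c}  C: {$,c}

FOLLOW(C) = ["$", "c"]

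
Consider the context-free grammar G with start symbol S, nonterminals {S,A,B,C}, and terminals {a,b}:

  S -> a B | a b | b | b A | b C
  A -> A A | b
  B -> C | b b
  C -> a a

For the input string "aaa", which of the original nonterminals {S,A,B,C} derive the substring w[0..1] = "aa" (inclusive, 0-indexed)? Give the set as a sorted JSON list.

Convert to CNF:
  S -> T0 B | T0 T1 | T1 A | T1 C | b
  A -> A A | b
  B -> T0 T0 | T1 T1
  C -> T0 T0
  T0 -> a
  T1 -> b

CYK table (by increasing span), restricted to cells inside w[0..1]:
  [0..0]={T0}  "a"  orig:{}
  [1..1]={T0}  "a"  orig:{}
  [0..1]={B,C}  "aa"

Original NTs in T[0,1] deriving "aa": ["B", "C"]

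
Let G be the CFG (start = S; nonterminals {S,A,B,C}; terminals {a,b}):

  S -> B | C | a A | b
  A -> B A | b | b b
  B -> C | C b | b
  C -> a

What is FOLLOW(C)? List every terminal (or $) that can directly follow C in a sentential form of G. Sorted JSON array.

FIRST iteration:
[1]
  A via A→b: +{b}
  B via B→b: +{b}
  C via C→a: +{a}
  S via S→B: +{b}
  S via S→C: +{a}
  S: {a,b}  A: {b}  B: {b}  C: {a}
[2]
  B via B→C: +{a}
  S: {a,b}  A: {b}  B: {a,b}  C: {a}
[3]
  A via A→B A: +{a}
  S: {a,b}  A: {a,b}  B: {a,b}  C: {a}
[4] done
  S: {a,b}  A: {a,b}  B: {a,b}  C: {a}

FOLLOW iteration:
initialize: $ ∈ FOLLOW(S)
round 1:
  A→B A: FOLLOW(B) ⊇ FIRST(A) = {a,b}; new: +{a,b}
  B→C: FOLLOW(C) ⊇ FOLLOW(B) ⊇ {a,b}; new: +{a,b}
  S→B: FOLLOW(B) ⊇ FOLLOW(S) ⊇ {$}; new: +{$}
  S→C: FOLLOW(C) ⊇ FOLLOW(S) ⊇ {$}; new: +{$}
  S→a A: FOLLOW(A) ⊇ FOLLOW(S) ⊇ {$}; new: +{$}
  FOLLOW[S]={$}  FOLLOW[A]={$}  FOLLOW[B]={$,a,b}  FOLLOW[C]={$,a,b}
round 2: — fixpoint
  FOLLOW[S]={$}  FOLLOW[A]={$}  FOLLOW[B]={$,a,b}  FOLLOW[C]={$,a,b}

FOLLOW(C) = ["$", "a", "b"]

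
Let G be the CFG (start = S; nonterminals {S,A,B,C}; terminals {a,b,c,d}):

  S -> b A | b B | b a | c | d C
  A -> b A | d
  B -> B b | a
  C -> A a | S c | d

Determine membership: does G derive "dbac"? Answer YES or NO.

Convert to CNF:
  S -> T0 A | T0 B | T0 T1 | T3 C | c
  A -> T0 A | d
  B -> B T0 | a
  C -> A T1 | S T2 | d
  T0 -> b
  T1 -> a
  T2 -> c
  T3 -> d

CYK table (by increasing span):
  [0..0]={A,C,T3}  "d"  orig:{A,C}
  [1..1]={T0}  "b"  orig:{}
  [2..2]={B,T1}  "a"  orig:{B}
  [3..3]={S,T2}  "c"  orig:{S}
  [0..1]=∅  "db"
  [1..2]={S}  "ba"
  [2..3]=∅  "ac"
  [0..2]=∅  "dba"
  [1..3]={C}  "bac"
  [0..3]={S}  "dbac"

S ∈ T[0,3] ⇒ YES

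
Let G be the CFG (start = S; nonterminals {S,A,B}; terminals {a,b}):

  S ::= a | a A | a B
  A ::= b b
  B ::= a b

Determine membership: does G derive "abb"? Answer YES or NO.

Convert to CNF:
  S -> T1 A | T1 B | a
  A -> T0 T0
  B -> T1 T0
  T0 -> b
  T1 -> a

CYK fill:
  T[0,0] 'a' = {S,T1}  orig:{S}
  T[1,1] 'b' = {T0}  orig:{}
  T[2,2] 'b' = {T0}  orig:{}
  T[0,1] 'ab' = {B}
  T[1,2] 'bb' = {A}
  T[0,2] 'abb' = {S}

S ∈ T[0,2] ⇒ YES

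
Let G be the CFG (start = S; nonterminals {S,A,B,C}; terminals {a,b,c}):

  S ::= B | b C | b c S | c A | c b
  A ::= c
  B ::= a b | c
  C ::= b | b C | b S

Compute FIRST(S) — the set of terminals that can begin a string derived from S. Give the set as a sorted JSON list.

FIRST iteration:
pass 1:
  A via A→c: +{c}
  B via B→a b: +{a}
  B via B→c: +{c}
  C via C→b: +{b}
  S via S→B: +{a,c}
  S via S→b C: +{b}
  FIRST(S)={a,b,c}  FIRST(A)={c}  FIRST(B)={a,c}  FIRST(C)={b}
pass 2: (stable)
  FIRST(S)={a,b,c}  FIRST(A)={c}  FIRST(B)={a,c}  FIRST(C)={b}

FIRST(S) = ["a", "b", "c"]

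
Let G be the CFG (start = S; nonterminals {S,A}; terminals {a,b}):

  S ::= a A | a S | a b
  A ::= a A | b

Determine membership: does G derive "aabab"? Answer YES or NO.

CNF form of G:
  S -> T0 A | T0 S | T0 T1
  A -> T0 A | b
  T0 -> a
  T1 -> b

CYK table (by increasing span):
  [0..0]={T0}  "a"  orig:{}
  [1..1]={T0}  "a"  orig:{}
  [2..2]={A,T1}  "b"  orig:{A}
  [3..3]={T0}  "a"  orig:{}
  [4..4]={A,T1}  "b"  orig:{A}
  [0..1]=∅  "aa"
  [1..2]={A,S}  "ab"
  [2..3]=∅  "ba"
  [3..4]={A,S}  "ab"
  [0..2]={A,S}  "aab"
  [1..3]=∅  "aba"
  [2..4]=∅  "bab"
  [0..3]=∅  "aaba"
  [1..4]=∅  "abab"
  [0..4]=∅  "aabab"

S ∉ T[0,4] ⇒ NO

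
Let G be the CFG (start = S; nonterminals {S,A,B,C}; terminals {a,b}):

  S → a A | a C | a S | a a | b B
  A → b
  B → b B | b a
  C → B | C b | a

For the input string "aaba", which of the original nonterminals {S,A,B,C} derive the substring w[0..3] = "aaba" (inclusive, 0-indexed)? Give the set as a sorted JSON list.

CNF form of G:
  S -> T0 B | T1 A | T1 C | T1 S | T1 T1
  A -> b
  B -> T0 B | T0 T1
  C -> C T0 | T0 B | T0 T1 | a
  T0 -> b
  T1 -> a

CYK fill — only the sub-triangle for w[0..3]:
  cell(0,0) a: {C,T1}  orig:{C}
  cell(1,1) a: {C,T1}  orig:{C}
  cell(2,2) b: {A,T0}  orig:{A}
  cell(3,3) a: {C,T1}  orig:{C}
  cell(0,1) aa: {S}
  cell(1,2) ab: {C,S}
  cell(2,3) ba: {B,C}
  cell(0,2) aab: {S}
  cell(1,3) aba: {S}
  cell(0,3) aaba: {S}

Original NTs in T[0,3] deriving "aaba": ["S"]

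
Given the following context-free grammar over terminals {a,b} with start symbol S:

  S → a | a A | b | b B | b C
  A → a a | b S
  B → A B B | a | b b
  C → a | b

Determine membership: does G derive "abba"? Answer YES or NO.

Convert to CNF:
  S -> T0 A | T1 B | T1 C | a | b
  A -> T0 T0 | T1 S
  B -> A X2 | T1 T1 | a
  C -> a | b
  T0 -> a
  T1 -> b
  X2 -> B B

CYK fill:
  cell(0,0) a: {B,C,S,T0}  orig:{B,C,S}
  cell(1,1) b: {C,S,T1}  orig:{C,S}
  cell(2,2) b: {C,S,T1}  orig:{C,S}
  cell(3,3) a: {B,C,S,T0}  orig:{B,C,S}
  cell(0,1) ab: ∅
  cell(1,2) bb: {A,B,S}
  cell(2,3) ba: {A,S}
  cell(0,2) abb: {S,X2}  orig:{S}
  cell(1,3) bba: {A,X2}  orig:{A}
  cell(0,3) abba: {S}

S ∈ T[0,3] ⇒ YES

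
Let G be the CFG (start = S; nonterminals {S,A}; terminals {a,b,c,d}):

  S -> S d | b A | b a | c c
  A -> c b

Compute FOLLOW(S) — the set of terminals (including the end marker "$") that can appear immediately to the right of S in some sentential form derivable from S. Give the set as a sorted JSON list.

FIRST sets, iterate to fixpoint:
iter 1:
  A via A→c b: +{c}
  S via S→b A: +{b}
  S via S→c c: +{c}
  FIRST(S)={b,c}  FIRST(A)={c}
iter 2: done
  FIRST(S)={b,c}  FIRST(A)={c}

FOLLOW iteration:
FOLLOW(S) := {$}
pass 1:
  S→S d: FOLLOW(S) ⊇ FIRST(d) = {d}; new: +{d}
  S→b A: FOLLOW(A) ⊇ FOLLOW(S) ⊇ {$,d}; new: +{$,d}
  FOLLOW[S]={$,d}  FOLLOW[A]={$,d}
pass 2: (stable)
  FOLLOW[S]={$,d}  FOLLOW[A]={$,d}

FOLLOW(S) = ["$", "d"]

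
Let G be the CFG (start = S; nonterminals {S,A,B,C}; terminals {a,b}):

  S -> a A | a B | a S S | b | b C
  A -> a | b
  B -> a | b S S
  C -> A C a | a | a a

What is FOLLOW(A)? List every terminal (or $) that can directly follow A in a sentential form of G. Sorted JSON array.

Compute FIRST by fixpoint:
[1]
  A via A→a: +{a}
  A via A→b: +{b}
  B via B→a: +{a}
  B via B→b S S: +{b}
  C via C→A C a: +{a,b}
  S via S→a A: +{a}
  S via S→b: +{b}
  S: {a,b}  A: {a,b}  B: {a,b}  C: {a,b}
[2] (stable)
  S: {a,b}  A: {a,b}  B: {a,b}  C: {a,b}

Compute FOLLOW by fixpoint:
initialize: $ ∈ FOLLOW(S)
round 1:
  B→b S S: FOLLOW(S) ⊇ FIRST(S) = {a,b}; new: +{a,b}
  C→A C a: FOLLOW(A) ⊇ FIRST(C) = {a,b}; new: +{a,b}
  C→A C a: FOLLOW(C) ⊇ FIRST(a) = {a}; new: +{a}
  S→a A: FOLLOW(A) ⊇ FOLLOW(S) ⊇ {$,a,b}; new: +{$}
  S→a B: FOLLOW(B) ⊇ FOLLOW(S) ⊇ {$,a,b}; new: +{$,a,b}
  S→b C: FOLLOW(C) ⊇ FOLLOW(S) ⊇ {$,a,b}; new: +{$,b}
  FOLLOW(S)={$,a,b}  FOLLOW(A)={$,a,b}  FOLLOW(B)={$,a,b}  FOLLOW(C)={$,a,b}
round 2: (no change)
  FOLLOW(S)={$,a,b}  FOLLOW(A)={$,a,b}  FOLLOW(B)={$,a,b}  FOLLOW(C)={$,a,b}

FOLLOW(A) = ["$", "a", "b"]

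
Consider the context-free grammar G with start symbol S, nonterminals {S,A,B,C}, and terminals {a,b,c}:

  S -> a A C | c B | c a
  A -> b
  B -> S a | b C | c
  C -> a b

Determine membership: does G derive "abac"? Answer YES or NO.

CNF form of G:
  S -> T0 X3 | T2 B | T2 T0
  A -> b
  B -> S T0 | T1 C | c
  C -> T0 T1
  T0 -> a
  T1 -> b
  T2 -> c
  X3 -> A C

CYK fill:
  [0..0]={T0}  "a"  orig:{}
  [1..1]={A,T1}  "b"  orig:{A}
  [2..2]={T0}  "a"  orig:{}
  [3..3]={B,T2}  "c"  orig:{B}
  [0..1]={C}  "ab"
  [1..2]=∅  "ba"
  [2..3]=∅  "ac"
  [0..2]=∅  "aba"
  [1..3]=∅  "bac"
  [0..3]=∅  "abac"

S ∉ T[0,3] ⇒ NO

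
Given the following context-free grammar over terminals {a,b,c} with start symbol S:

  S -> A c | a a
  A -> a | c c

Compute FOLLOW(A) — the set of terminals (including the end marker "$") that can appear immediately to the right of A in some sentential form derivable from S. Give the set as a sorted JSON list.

FIRST sets, iterate to fixpoint:
pass 1:
  A via A→a: +{a}
  A via A→c c: +{c}
  S via S→A c: +{a,c}
  FIRST[S]={a,c}  FIRST[A]={a,c}
pass 2: (no change)
  FIRST[S]={a,c}  FIRST[A]={a,c}

Compute FOLLOW by fixpoint:
FOLLOW(S) := {$}
pass 1:
  S→A c: FOLLOW(A) ⊇ FIRST(c) = {c}; new: +{c}
  S: {$}  A: {c}
pass 2: — fixpoint
  S: {$}  A: {c}

FOLLOW(A) = ["c"]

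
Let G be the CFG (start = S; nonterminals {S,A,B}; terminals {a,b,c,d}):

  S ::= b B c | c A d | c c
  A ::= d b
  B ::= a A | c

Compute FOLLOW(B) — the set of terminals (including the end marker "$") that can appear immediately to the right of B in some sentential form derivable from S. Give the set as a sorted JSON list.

FIRST iteration:
[1]
  A via A→d b: +{d}
  B via B→a A: +{a}
  B via B→c: +{c}
  S via S→b B c: +{b}
  S via S→c A d: +{c}
  S: {b,c}  A: {d}  B: {a,c}
[2] done
  S: {b,c}  A: {d}  B: {a,c}

FOLLOW iteration:
initialize: $ ∈ FOLLOW(S)
round 1:
  S→b B c: FOLLOW(B) ⊇ FIRST(c) = {c}; new: +{c}
  S→c A d: FOLLOW(A) ⊇ FIRST(d) = {d}; new: +{d}
  FOLLOW[S]={$}  FOLLOW[A]={d}  FOLLOW[B]={c}
round 2:
  B→a A: FOLLOW(A) ⊇ FOLLOW(B) ⊇ {c}; new: +{c}
  FOLLOW[S]={$}  FOLLOW[A]={c,d}  FOLLOW[B]={c}
round 3: (stable)
  FOLLOW[S]={$}  FOLLOW[A]={c,d}  FOLLOW[B]={c}

FOLLOW(B) = ["c"]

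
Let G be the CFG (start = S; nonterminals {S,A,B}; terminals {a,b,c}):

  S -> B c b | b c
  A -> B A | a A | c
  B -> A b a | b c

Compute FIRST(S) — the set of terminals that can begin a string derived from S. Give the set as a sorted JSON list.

FIRST sets, iterate to fixpoint:
iter 1:
  A via A→a A: +{a}
  A via A→c: +{c}
  B via B→A b a: +{a,c}
  B via B→b c: +{b}
  S via S→B c b: +{a,b,c}
  S: {a,b,c}  A: {a,c}  B: {a,b,c}
iter 2:
  A via A→B A: +{b}
  S: {a,b,c}  A: {a,b,c}  B: {a,b,c}
iter 3: (no change)
  S: {a,b,c}  A: {a,b,c}  B: {a,b,c}

FIRST(S) = ["a", "b", "c"]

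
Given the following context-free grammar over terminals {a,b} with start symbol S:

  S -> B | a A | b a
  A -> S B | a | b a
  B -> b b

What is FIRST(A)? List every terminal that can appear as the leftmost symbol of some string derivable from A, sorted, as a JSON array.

FIRST sets, iterate to fixpoint:
pass 1:
  A via A→a: +{a}
  A via A→b a: +{b}
  B via B→b b: +{b}
  S via S→B: +{b}
  S via S→a A: +{a}
  FIRST(S)={a,b}  FIRST(A)={a,b}  FIRST(B)={b}
pass 2: done
  FIRST(S)={a,b}  FIRST(A)={a,b}  FIRST(B)={b}

FIRST(A) = ["a", "b"]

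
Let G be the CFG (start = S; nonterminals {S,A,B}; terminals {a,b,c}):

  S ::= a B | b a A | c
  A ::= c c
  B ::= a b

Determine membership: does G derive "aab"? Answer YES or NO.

Convert to CNF:
  S -> T1 B | T2 X3 | c
  A -> T0 T0
  B -> T1 T2
  T0 -> c
  T1 -> a
  T2 -> b
  X3 -> T1 A

CYK fill:
  T[0,0] 'a' = {T1}  orig:{}
  T[1,1] 'a' = {T1}  orig:{}
  T[2,2] 'b' = {T2}  orig:{}
  T[0,1] 'aa' = ∅
  T[1,2] 'ab' = {B}
  T[0,2] 'aab' = {S}

S ∈ T[0,2] ⇒ YES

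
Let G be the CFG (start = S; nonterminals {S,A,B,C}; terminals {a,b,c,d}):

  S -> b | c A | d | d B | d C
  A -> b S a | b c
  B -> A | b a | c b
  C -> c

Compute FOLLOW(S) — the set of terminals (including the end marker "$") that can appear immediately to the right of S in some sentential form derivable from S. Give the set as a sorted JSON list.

FIRST sets, iterate to fixpoint:
round 1:
  A via A→b S a: +{b}
  B via B→A: +{b}
  B via B→c b: +{c}
  C via C→c: +{c}
  S via S→b: +{b}
  S via S→c A: +{c}
  S via S→d: +{d}
  FIRST[S]={b,c,d}  FIRST[A]={b}  FIRST[B]={b,c}  FIRST[C]={c}
round 2: done
  FIRST[S]={b,c,d}  FIRST[A]={b}  FIRST[B]={b,c}  FIRST[C]={c}

FOLLOW iteration:
initialize: $ ∈ FOLLOW(S)
iter 1:
  A→b S a: FOLLOW(S) ⊇ FIRST(a) = {a}; new: +{a}
  S→c A: FOLLOW(A) ⊇ FOLLOW(S) ⊇ {$,a}; new: +{$,a}
  S→d B: FOLLOW(B) ⊇ FOLLOW(S) ⊇ {$,a}; new: +{$,a}
  S→d C: FOLLOW(C) ⊇ FOLLOW(S) ⊇ {$,a}; new: +{$,a}
  FOLLOW[S]={$,a}  FOLLOW[A]={$,a}  FOLLOW[B]={$,a}  FOLLOW[C]={$,a}
iter 2: (stable)
  FOLLOW[S]={$,a}  FOLLOW[A]={$,a}  FOLLOW[B]={$,a}  FOLLOW[C]={$,a}

FOLLOW(S) = ["$", "a"]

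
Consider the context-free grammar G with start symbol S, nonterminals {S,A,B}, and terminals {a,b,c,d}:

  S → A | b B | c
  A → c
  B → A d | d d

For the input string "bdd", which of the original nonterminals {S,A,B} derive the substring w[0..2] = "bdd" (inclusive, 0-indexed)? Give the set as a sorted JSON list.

Convert to CNF:
  S -> T1 B | c
  A -> c
  B -> A T0 | T0 T0
  T0 -> d
  T1 -> b

CYK table (by increasing span) — only the sub-triangle for w[0..2]:
  [0..0]={T1}  "b"  orig:{}
  [1..1]={T0}  "d"  orig:{}
  [2..2]={T0}  "d"  orig:{}
  [0..1]=∅  "bd"
  [1..2]={B}  "dd"
  [0..2]={S}  "bdd"

Original NTs in T[0,2] deriving "bdd": ["S"]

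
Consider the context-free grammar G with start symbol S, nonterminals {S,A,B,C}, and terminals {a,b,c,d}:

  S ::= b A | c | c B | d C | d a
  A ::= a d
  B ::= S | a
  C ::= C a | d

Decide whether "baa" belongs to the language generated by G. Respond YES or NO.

CNF form of G:
  S -> T1 C | T1 T0 | T2 A | T3 B | c
  A -> T0 T1
  B -> T1 C | T1 T0 | T2 A | T3 B | a | c
  C -> C T0 | d
  T0 -> a
  T1 -> d
  T2 -> b
  T3 -> c

CYK fill:
  [0..0]={T2}  "b"  orig:{}
  [1..1]={B,T0}  "a"  orig:{B}
  [2..2]={B,T0}  "a"  orig:{B}
  [0..1]=∅  "ba"
  [1..2]=∅  "aa"
  [0..2]=∅  "baa"

S ∉ T[0,2] ⇒ NO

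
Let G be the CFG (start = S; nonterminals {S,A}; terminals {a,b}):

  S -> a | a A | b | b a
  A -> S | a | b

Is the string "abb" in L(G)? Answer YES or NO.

Convert to CNF:
  S -> T0 A | T1 T0 | a | b
  A -> T0 A | T1 T0 | a | b
  T0 -> a
  T1 -> b

CYK fill:
  T[0,0] 'a' = {A,S,T0}  orig:{A,S}
  T[1,1] 'b' = {A,S,T1}  orig:{A,S}
  T[2,2] 'b' = {A,S,T1}  orig:{A,S}
  T[0,1] 'ab' = {A,S}
  T[1,2] 'bb' = ∅
  T[0,2] 'abb' = ∅

S ∉ T[0,2] ⇒ NO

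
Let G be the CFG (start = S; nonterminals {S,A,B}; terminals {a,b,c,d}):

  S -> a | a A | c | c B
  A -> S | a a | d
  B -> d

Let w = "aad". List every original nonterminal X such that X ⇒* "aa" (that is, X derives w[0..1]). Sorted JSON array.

CNF form of G:
  S -> T0 A | T1 B | a | c
  A -> T0 A | T0 T0 | T1 B | a | c | d
  B -> d
  T0 -> a
  T1 -> c

CYK fill (cells [i..j] with 0 ≤ i ≤ j ≤ 1 only):
  [0..0]={A,S,T0}  "a"  orig:{A,S}
  [1..1]={A,S,T0}  "a"  orig:{A,S}
  [0..1]={A,S}  "aa"

Original NTs in T[0,1] deriving "aa": ["A", "S"]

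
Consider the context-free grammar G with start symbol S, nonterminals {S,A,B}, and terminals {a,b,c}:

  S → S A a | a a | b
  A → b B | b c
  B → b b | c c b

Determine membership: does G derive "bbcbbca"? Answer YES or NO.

CNF form of G:
  S -> S X4 | T2 T2 | b
  A -> T0 B | T0 T1
  B -> T0 T0 | T1 X3
  T0 -> b
  T1 -> c
  T2 -> a
  X3 -> T1 T0
  X4 -> A T2

CYK fill:
  cell(0,0) b: {S,T0}  orig:{S}
  cell(1,1) b: {S,T0}  orig:{S}
  cell(2,2) c: {T1}  orig:{}
  cell(3,3) b: {S,T0}  orig:{S}
  cell(4,4) b: {S,T0}  orig:{S}
  cell(5,5) c: {T1}  orig:{}
  cell(6,6) a: {T2}  orig:{}
  cell(0,1) bb: {B}
  cell(1,2) bc: {A}
  cell(2,3) cb: {X3}  orig:{}
  cell(3,4) bb: {B}
  cell(4,5) bc: {A}
  cell(5,6) ca: ∅
  cell(0,2) bbc: ∅
  cell(1,3) bcb: ∅
  cell(2,4) cbb: ∅
  cell(3,5) bbc: ∅
  cell(4,6) bca: {X4}  orig:{}
  cell(0,3) bbcb: ∅
  cell(1,4) bcbb: ∅
  cell(2,5) cbbc: ∅
  cell(3,6) bbca: {S}
  cell(0,4) bbcbb: ∅
  cell(1,5) bcbbc: ∅
  cell(2,6) cbbca: ∅
  cell(0,5) bbcbbc: ∅
  cell(1,6) bcbbca: ∅
  cell(0,6) bbcbbca: ∅

S ∉ T[0,6] ⇒ NO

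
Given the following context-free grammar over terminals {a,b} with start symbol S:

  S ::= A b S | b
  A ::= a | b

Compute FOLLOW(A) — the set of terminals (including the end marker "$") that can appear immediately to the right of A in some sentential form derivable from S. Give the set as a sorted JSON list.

Compute FIRST by fixpoint:
round 1:
  A via A→a: +{a}
  A via A→b: +{b}
  S via S→A b S: +{a,b}
  FIRST[S]={a,b}  FIRST[A]={a,b}
round 2: done
  FIRST[S]={a,b}  FIRST[A]={a,b}

Compute FOLLOW by fixpoint:
FOLLOW(S) := {$}
[1]
  S→A b S: FOLLOW(A) ⊇ FIRST(b) = {b}; new: +{b}
  FOLLOW[S]={$}  FOLLOW[A]={b}
[2] — fixpoint
  FOLLOW[S]={$}  FOLLOW[A]={b}

FOLLOW(A) = ["b"]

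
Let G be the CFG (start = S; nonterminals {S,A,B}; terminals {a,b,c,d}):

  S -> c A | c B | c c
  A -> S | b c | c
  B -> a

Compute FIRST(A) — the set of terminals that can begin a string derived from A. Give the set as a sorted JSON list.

Compute FIRST by fixpoint:
[1]
  A via A→b c: +{b}
  A via A→c: +{c}
  B via B→a: +{a}
  S via S→c A: +{c}
  FIRST[S]={c}  FIRST[A]={b,c}  FIRST[B]={a}
[2] (stable)
  FIRST[S]={c}  FIRST[A]={b,c}  FIRST[B]={a}

FIRST(A) = ["b", "c"]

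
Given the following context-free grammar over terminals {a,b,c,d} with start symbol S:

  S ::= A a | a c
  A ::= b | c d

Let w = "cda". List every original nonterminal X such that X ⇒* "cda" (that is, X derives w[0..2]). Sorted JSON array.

CNF form of G:
  S -> A T2 | T2 T0
  A -> T0 T1 | b
  T0 -> c
  T1 -> d
  T2 -> a

Fill CYK table bottom-up — only the sub-triangle for w[0..2]:
  [0..0]={T0}  "c"  orig:{}
  [1..1]={T1}  "d"  orig:{}
  [2..2]={T2}  "a"  orig:{}
  [0..1]={A}  "cd"
  [1..2]=∅  "da"
  [0..2]={S}  "cda"

Original NTs in T[0,2] deriving "cda": ["S"]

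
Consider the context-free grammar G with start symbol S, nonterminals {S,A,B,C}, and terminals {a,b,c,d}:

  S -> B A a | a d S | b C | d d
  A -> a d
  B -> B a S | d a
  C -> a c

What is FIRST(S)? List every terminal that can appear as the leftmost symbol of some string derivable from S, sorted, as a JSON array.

FIRST sets, iterate to fixpoint:
[1]
  A via A→a d: +{a}
  B via B→d a: +{d}
  C via C→a c: +{a}
  S via S→B A a: +{d}
  S via S→a d S: +{a}
  S via S→b C: +{b}
  S: {a,b,d}  A: {a}  B: {d}  C: {a}
[2] done
  S: {a,b,d}  A: {a}  B: {d}  C: {a}

FIRST(S) = ["a", "b", "d"]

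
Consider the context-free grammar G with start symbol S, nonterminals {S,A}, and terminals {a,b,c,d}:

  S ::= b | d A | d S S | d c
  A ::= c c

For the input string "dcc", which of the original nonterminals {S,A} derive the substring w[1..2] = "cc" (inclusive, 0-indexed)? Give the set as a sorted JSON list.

Convert to CNF:
  S -> T1 A | T1 T0 | T1 X2 | b
  A -> T0 T0
  T0 -> c
  T1 -> d
  X2 -> S S

CYK fill (cells [i..j] with 1 ≤ i ≤ j ≤ 2 only):
  cell(1,1) c: {T0}  orig:{}
  cell(2,2) c: {T0}  orig:{}
  cell(1,2) cc: {A}

Original NTs in T[1,2] deriving "cc": ["A"]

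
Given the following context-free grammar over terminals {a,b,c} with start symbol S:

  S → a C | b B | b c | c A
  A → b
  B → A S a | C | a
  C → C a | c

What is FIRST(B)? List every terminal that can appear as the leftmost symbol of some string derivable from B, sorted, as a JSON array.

Compute FIRST by fixpoint:
round 1:
  A via A→b: +{b}
  B via B→A S a: +{b}
  B via B→a: +{a}
  C via C→c: +{c}
  S via S→a C: +{a}
  S via S→b B: +{b}
  S via S→c A: +{c}
  S: {a,b,c}  A: {b}  B: {a,b}  C: {c}
round 2:
  B via B→C: +{c}
  S: {a,b,c}  A: {b}  B: {a,b,c}  C: {c}
round 3: (stable)
  S: {a,b,c}  A: {b}  B: {a,b,c}  C: {c}

FIRST(B) = ["a", "b", "c"]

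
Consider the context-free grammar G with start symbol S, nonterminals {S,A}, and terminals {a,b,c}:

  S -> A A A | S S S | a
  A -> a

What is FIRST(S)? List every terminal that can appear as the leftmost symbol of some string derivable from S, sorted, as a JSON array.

Compute FIRST by fixpoint:
round 1:
  A via A→a: +{a}
  S via S→A A A: +{a}
  FIRST(S)={a}  FIRST(A)={a}
round 2: (stable)
  FIRST(S)={a}  FIRST(A)={a}

FIRST(S) = ["a"]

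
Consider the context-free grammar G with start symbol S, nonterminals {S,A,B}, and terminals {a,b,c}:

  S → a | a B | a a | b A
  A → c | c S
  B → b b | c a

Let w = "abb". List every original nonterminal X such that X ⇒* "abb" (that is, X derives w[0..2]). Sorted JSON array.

Convert to CNF:
  S -> T1 A | T2 B | T2 T2 | a
  A -> T0 S | c
  B -> T0 T2 | T1 T1
  T0 -> c
  T1 -> b
  T2 -> a

CYK fill (cells [i..j] with 0 ≤ i ≤ j ≤ 2 only):
  T[0,0] 'a' = {S,T2}  orig:{S}
  T[1,1] 'b' = {T1}  orig:{}
  T[2,2] 'b' = {T1}  orig:{}
  T[0,1] 'ab' = ∅
  T[1,2] 'bb' = {B}
  T[0,2] 'abb' = {S}

Original NTs in T[0,2] deriving "abb": ["S"]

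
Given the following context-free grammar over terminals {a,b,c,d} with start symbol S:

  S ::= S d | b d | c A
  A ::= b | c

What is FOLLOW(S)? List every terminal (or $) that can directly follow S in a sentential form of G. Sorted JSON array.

Compute FIRST by fixpoint:
round 1:
  A via A→b: +{b}
  A via A→c: +{c}
  S via S→b d: +{b}
  S via S→c A: +{c}
  FIRST[S]={b,c}  FIRST[A]={b,c}
round 2: done
  FIRST[S]={b,c}  FIRST[A]={b,c}

Compute FOLLOW by fixpoint:
seed FOLLOW(S) with $
[1]
  S→S d: FOLLOW(S) ⊇ FIRST(d) = {d}; new: +{d}
  S→c A: FOLLOW(A) ⊇ FOLLOW(S) ⊇ {$,d}; new: +{$,d}
  S: {$,d}  A: {$,d}
[2] (stable)
  S: {$,d}  A: {$,d}

FOLLOW(S) = ["$", "d"]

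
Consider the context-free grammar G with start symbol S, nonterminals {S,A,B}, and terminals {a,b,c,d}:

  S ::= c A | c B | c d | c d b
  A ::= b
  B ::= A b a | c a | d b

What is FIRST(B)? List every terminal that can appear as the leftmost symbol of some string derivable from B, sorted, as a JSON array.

FIRST sets, iterate to fixpoint:
pass 1:
  A via A→b: +{b}
  B via B→A b a: +{b}
  B via B→c a: +{c}
  B via B→d b: +{d}
  S via S→c A: +{c}
  FIRST(S)={c}  FIRST(A)={b}  FIRST(B)={b,c,d}
pass 2: (stable)
  FIRST(S)={c}  FIRST(A)={b}  FIRST(B)={b,c,d}

FIRST(B) = ["b", "c", "d"]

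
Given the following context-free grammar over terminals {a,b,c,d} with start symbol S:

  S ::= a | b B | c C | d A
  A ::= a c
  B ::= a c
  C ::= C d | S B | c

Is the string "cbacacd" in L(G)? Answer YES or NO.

Convert to CNF:
  S -> T1 C | T2 A | T3 B | a
  A -> T0 T1
  B -> T0 T1
  C -> C T2 | S B | c
  T0 -> a
  T1 -> c
  T2 -> d
  T3 -> b

CYK fill:
  cell(0,0) c: {C,T1}  orig:{C}
  cell(1,1) b: {T3}  orig:{}
  cell(2,2) a: {S,T0}  orig:{S}
  cell(3,3) c: {C,T1}  orig:{C}
  cell(4,4) a: {S,T0}  orig:{S}
  cell(5,5) c: {C,T1}  orig:{C}
  cell(6,6) d: {T2}  orig:{}
  cell(0,1) cb: ∅
  cell(1,2) ba: ∅
  cell(2,3) ac: {A,B}
  cell(3,4) ca: ∅
  cell(4,5) ac: {A,B}
  cell(5,6) cd: {C}
  cell(0,2) cba: ∅
  cell(1,3) bac: {S}
  cell(2,4) aca: ∅
  cell(3,5) cac: ∅
  cell(4,6) acd: ∅
  cell(0,3) cbac: ∅
  cell(1,4) baca: ∅
  cell(2,5) acac: ∅
  cell(3,6) cacd: ∅
  cell(0,4) cbaca: ∅
  cell(1,5) bacac: {C}
  cell(2,6) acacd: ∅
  cell(0,5) cbacac: {S}
  cell(1,6) bacacd: {C}
  cell(0,6) cbacacd: {S}

S ∈ T[0,6] ⇒ YES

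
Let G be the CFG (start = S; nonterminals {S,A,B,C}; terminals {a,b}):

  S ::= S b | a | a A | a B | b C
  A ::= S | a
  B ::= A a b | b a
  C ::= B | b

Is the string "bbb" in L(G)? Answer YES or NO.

CNF form of G:
  S -> S T0 | T0 C | T1 A | T1 B | a
  A -> S T0 | T0 C | T1 A | T1 B | a
  B -> A X2 | T0 T1
  C -> A X3 | T0 T1 | b
  T0 -> b
  T1 -> a
  X2 -> T1 T0
  X3 -> T1 T0

Fill CYK table bottom-up:
  T[0,0] 'b' = {C,T0}  orig:{C}
  T[1,1] 'b' = {C,T0}  orig:{C}
  T[2,2] 'b' = {C,T0}  orig:{C}
  T[0,1] 'bb' = {A,S}
  T[1,2] 'bb' = {A,S}
  T[0,2] 'bbb' = {A,S}

S ∈ T[0,2] ⇒ YES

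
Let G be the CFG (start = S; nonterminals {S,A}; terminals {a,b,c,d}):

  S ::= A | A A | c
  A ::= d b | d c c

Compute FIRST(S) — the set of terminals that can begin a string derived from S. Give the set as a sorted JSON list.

FIRST sets, iterate to fixpoint:
round 1:
  A via A→d b: +{d}
  S via S→A: +{d}
  S via S→c: +{c}
  FIRST[S]={c,d}  FIRST[A]={d}
round 2: (stable)
  FIRST[S]={c,d}  FIRST[A]={d}

FIRST(S) = ["c", "d"]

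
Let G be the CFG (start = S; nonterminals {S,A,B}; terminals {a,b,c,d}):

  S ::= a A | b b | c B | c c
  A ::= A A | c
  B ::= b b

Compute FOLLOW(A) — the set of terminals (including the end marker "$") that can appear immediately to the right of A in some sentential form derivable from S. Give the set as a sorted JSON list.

Compute FIRST by fixpoint:
round 1:
  A via A→c: +{c}
  B via B→b b: +{b}
  S via S→a A: +{a}
  S via S→b b: +{b}
  S via S→c B: +{c}
  FIRST[S]={a,b,c}  FIRST[A]={c}  FIRST[B]={b}
round 2: done
  FIRST[S]={a,b,c}  FIRST[A]={c}  FIRST[B]={b}

FOLLOW sets:
FOLLOW(S) := {$}
round 1:
  A→A A: FOLLOW(A) ⊇ FIRST(A) = {c}; new: +{c}
  S→a A: FOLLOW(A) ⊇ FOLLOW(S) ⊇ {$}; new: +{$}
  S→c B: FOLLOW(B) ⊇ FOLLOW(S) ⊇ {$}; new: +{$}
  S: {$}  A: {$,c}  B: {$}
round 2: — fixpoint
  S: {$}  A: {$,c}  B: {$}

FOLLOW(A) = ["$", "c"]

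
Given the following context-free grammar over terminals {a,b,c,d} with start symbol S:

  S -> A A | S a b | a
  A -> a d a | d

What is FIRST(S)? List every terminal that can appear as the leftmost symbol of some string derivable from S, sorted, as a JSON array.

FIRST iteration:
[1]
  A via A→a d a: +{a}
  A via A→d: +{d}
  S via S→A A: +{a,d}
  S: {a,d}  A: {a,d}
[2] — fixpoint
  S: {a,d}  A: {a,d}

FIRST(S) = ["a", "d"]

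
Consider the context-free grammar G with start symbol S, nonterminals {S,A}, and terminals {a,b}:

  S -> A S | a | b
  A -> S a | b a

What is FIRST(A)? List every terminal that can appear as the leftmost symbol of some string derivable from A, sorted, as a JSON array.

FIRST sets, iterate to fixpoint:
iter 1:
  A via A→b a: +{b}
  S via S→A S: +{b}
  S via S→a: +{a}
  FIRST(S)={a,b}  FIRST(A)={b}
iter 2:
  A via A→S a: +{a}
  FIRST(S)={a,b}  FIRST(A)={a,b}
iter 3: — fixpoint
  FIRST(S)={a,b}  FIRST(A)={a,b}

FIRST(A) = ["a", "b"]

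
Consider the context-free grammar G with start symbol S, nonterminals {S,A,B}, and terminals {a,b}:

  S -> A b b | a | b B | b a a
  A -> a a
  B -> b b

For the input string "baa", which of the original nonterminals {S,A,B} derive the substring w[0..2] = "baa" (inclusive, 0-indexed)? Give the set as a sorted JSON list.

CNF form of G:
  S -> A X2 | T1 B | T1 X3 | a
  A -> T0 T0
  B -> T1 T1
  T0 -> a
  T1 -> b
  X2 -> T1 T1
  X3 -> T0 T0

CYK table (by increasing span), restricted to cells inside w[0..2]:
  cell(0,0) b: {T1}  orig:{}
  cell(1,1) a: {S,T0}  orig:{S}
  cell(2,2) a: {S,T0}  orig:{S}
  cell(0,1) ba: ∅
  cell(1,2) aa: {A,X3}  orig:{A}
  cell(0,2) baa: {S}

Original NTs in T[0,2] deriving "baa": ["S"]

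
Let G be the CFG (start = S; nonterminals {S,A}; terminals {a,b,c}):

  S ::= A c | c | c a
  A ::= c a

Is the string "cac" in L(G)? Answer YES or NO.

Convert to CNF:
  S -> A T0 | T0 T1 | c
  A -> T0 T1
  T0 -> c
  T1 -> a

Fill CYK table bottom-up:
  [0..0]={S,T0}  "c"  orig:{S}
  [1..1]={T1}  "a"  orig:{}
  [2..2]={S,T0}  "c"  orig:{S}
  [0..1]={A,S}  "ca"
  [1..2]=∅  "ac"
  [0..2]={S}  "cac"

S ∈ T[0,2] ⇒ YES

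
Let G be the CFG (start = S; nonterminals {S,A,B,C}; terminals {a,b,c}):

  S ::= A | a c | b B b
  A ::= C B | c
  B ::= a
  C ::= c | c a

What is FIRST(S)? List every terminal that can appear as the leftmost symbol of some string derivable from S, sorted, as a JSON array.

FIRST sets, iterate to fixpoint:
iter 1:
  A via A→c: +{c}
  B via B→a: +{a}
  C via C→c: +{c}
  S via S→A: +{c}
  S via S→a c: +{a}
  S via S→b B b: +{b}
  FIRST[S]={a,b,c}  FIRST[A]={c}  FIRST[B]={a}  FIRST[C]={c}
iter 2: (no change)
  FIRST[S]={a,b,c}  FIRST[A]={c}  FIRST[B]={a}  FIRST[C]={c}

FIRST(S) = ["a", "b", "c"]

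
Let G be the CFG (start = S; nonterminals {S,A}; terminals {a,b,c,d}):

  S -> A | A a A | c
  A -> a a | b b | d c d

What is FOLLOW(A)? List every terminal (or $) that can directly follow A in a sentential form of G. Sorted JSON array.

Compute FIRST by fixpoint:
round 1:
  A via A→a a: +{a}
  A via A→b b: +{b}
  A via A→d c d: +{d}
  S via S→A: +{a,b,d}
  S via S→c: +{c}
  S: {a,b,c,d}  A: {a,b,d}
round 2: (no change)
  S: {a,b,c,d}  A: {a,b,d}

FOLLOW sets:
seed FOLLOW(S) with $
iter 1:
  S→A: FOLLOW(A) ⊇ FOLLOW(S) ⊇ {$}; new: +{$}
  S→A a A: FOLLOW(A) ⊇ FIRST(a) = {a}; new: +{a}
  FOLLOW(S)={$}  FOLLOW(A)={$,a}
iter 2: (no change)
  FOLLOW(S)={$}  FOLLOW(A)={$,a}

FOLLOW(A) = ["$", "a"]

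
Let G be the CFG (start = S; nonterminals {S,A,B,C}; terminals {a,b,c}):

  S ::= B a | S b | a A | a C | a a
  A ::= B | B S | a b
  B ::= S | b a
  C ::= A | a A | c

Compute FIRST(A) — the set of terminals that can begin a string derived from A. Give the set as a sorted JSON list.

FIRST sets, iterate to fixpoint:
pass 1:
  A via A→a b: +{a}
  B via B→b a: +{b}
  C via C→A: +{a}
  C via C→c: +{c}
  S via S→B a: +{b}
  S via S→a A: +{a}
  FIRST(S)={a,b}  FIRST(A)={a}  FIRST(B)={b}  FIRST(C)={a,c}
pass 2:
  A via A→B: +{b}
  B via B→S: +{a}
  C via C→A: +{b}
  FIRST(S)={a,b}  FIRST(A)={a,b}  FIRST(B)={a,b}  FIRST(C)={a,b,c}
pass 3: (no change)
  FIRST(S)={a,b}  FIRST(A)={a,b}  FIRST(B)={a,b}  FIRST(C)={a,b,c}

FIRST(A) = ["a", "b"]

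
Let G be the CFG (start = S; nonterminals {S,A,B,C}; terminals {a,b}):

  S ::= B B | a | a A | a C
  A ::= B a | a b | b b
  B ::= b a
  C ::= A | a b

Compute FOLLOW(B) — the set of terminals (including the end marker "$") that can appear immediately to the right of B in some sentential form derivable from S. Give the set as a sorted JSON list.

Compute FIRST by fixpoint:
pass 1:
  A via A→a b: +{a}
  A via A→b b: +{b}
  B via B→b a: +{b}
  C via C→A: +{a,b}
  S via S→B B: +{b}
  S via S→a: +{a}
  FIRST[S]={a,b}  FIRST[A]={a,b}  FIRST[B]={b}  FIRST[C]={a,b}
pass 2: (no change)
  FIRST[S]={a,b}  FIRST[A]={a,b}  FIRST[B]={b}  FIRST[C]={a,b}

Compute FOLLOW by fixpoint:
seed FOLLOW(S) with $
pass 1:
  A→B a: FOLLOW(B) ⊇ FIRST(a) = {a}; new: +{a}
  S→B B: FOLLOW(B) ⊇ FIRST(B) = {b}; new: +{b}
  S→B B: FOLLOW(B) ⊇ FOLLOW(S) ⊇ {$}; new: +{$}
  S→a A: FOLLOW(A) ⊇ FOLLOW(S) ⊇ {$}; new: +{$}
  S→a C: FOLLOW(C) ⊇ FOLLOW(S) ⊇ {$}; new: +{$}
  FOLLOW[S]={$}  FOLLOW[A]={$}  FOLLOW[B]={$,a,b}  FOLLOW[C]={$}
pass 2: (stable)
  FOLLOW[S]={$}  FOLLOW[A]={$}  FOLLOW[B]={$,a,b}  FOLLOW[C]={$}

FOLLOW(B) = ["$", "a", "b"]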